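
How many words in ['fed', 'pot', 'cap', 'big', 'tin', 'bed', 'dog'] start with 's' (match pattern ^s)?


Pattern ^s anchors to start of word. Check which words begin with 's':
  'fed' -> no
  'pot' -> no
  'cap' -> no
  'big' -> no
  'tin' -> no
  'bed' -> no
  'dog' -> no
Matching words: []
Count: 0

0


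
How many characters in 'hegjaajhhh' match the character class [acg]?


Character class [acg] matches any of: {a, c, g}
Scanning string 'hegjaajhhh' character by character:
  pos 0: 'h' -> no
  pos 1: 'e' -> no
  pos 2: 'g' -> MATCH
  pos 3: 'j' -> no
  pos 4: 'a' -> MATCH
  pos 5: 'a' -> MATCH
  pos 6: 'j' -> no
  pos 7: 'h' -> no
  pos 8: 'h' -> no
  pos 9: 'h' -> no
Total matches: 3

3


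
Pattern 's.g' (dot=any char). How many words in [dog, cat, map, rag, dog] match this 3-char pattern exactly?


Pattern 's.g' means: starts with 's', any single char, ends with 'g'.
Checking each word (must be exactly 3 chars):
  'dog' (len=3): no
  'cat' (len=3): no
  'map' (len=3): no
  'rag' (len=3): no
  'dog' (len=3): no
Matching words: []
Total: 0

0


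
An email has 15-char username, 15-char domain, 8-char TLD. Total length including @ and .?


An email address has format: username@domain.tld
Username length: 15
'@' character: 1
Domain length: 15
'.' character: 1
TLD length: 8
Total = 15 + 1 + 15 + 1 + 8 = 40

40


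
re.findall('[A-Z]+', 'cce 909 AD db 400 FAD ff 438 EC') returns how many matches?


Pattern '[A-Z]+' finds one or more uppercase letters.
Text: 'cce 909 AD db 400 FAD ff 438 EC'
Scanning for matches:
  Match 1: 'AD'
  Match 2: 'FAD'
  Match 3: 'EC'
Total matches: 3

3


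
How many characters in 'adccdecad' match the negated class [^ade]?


Negated class [^ade] matches any char NOT in {a, d, e}
Scanning 'adccdecad':
  pos 0: 'a' -> no (excluded)
  pos 1: 'd' -> no (excluded)
  pos 2: 'c' -> MATCH
  pos 3: 'c' -> MATCH
  pos 4: 'd' -> no (excluded)
  pos 5: 'e' -> no (excluded)
  pos 6: 'c' -> MATCH
  pos 7: 'a' -> no (excluded)
  pos 8: 'd' -> no (excluded)
Total matches: 3

3


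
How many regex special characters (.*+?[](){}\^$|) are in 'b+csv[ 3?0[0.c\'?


Regex special characters are: . * + ? [ ] ( ) { } \ ^ $ |
Scanning 'b+csv[ 3?0[0.c\':
  pos 1: '+' -> SPECIAL
  pos 5: '[' -> SPECIAL
  pos 8: '?' -> SPECIAL
  pos 10: '[' -> SPECIAL
  pos 12: '.' -> SPECIAL
  pos 14: '\' -> SPECIAL
Special chars found: ['+', '[', '?', '[', '.', '\\']
Total: 6

6


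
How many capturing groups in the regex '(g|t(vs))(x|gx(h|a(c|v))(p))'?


To count capturing groups, count each '(' that starts a group.
Pattern: '(g|t(vs))(x|gx(h|a(c|v))(p))'
Walking through the pattern:
  Position 0: '(' -> group #1
  Position 4: '(' -> group #2
  Position 9: '(' -> group #3
  Position 14: '(' -> group #4
  Position 18: '(' -> group #5
  Position 24: '(' -> group #6
Total capturing groups: 6

6


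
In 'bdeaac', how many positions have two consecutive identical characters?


Looking for consecutive identical characters in 'bdeaac':
  pos 0-1: 'b' vs 'd' -> different
  pos 1-2: 'd' vs 'e' -> different
  pos 2-3: 'e' vs 'a' -> different
  pos 3-4: 'a' vs 'a' -> MATCH ('aa')
  pos 4-5: 'a' vs 'c' -> different
Consecutive identical pairs: ['aa']
Count: 1

1


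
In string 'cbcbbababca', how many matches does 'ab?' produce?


Pattern 'ab?' matches 'a' optionally followed by 'b'.
String: 'cbcbbababca'
Scanning left to right for 'a' then checking next char:
  Match 1: 'ab' (a followed by b)
  Match 2: 'ab' (a followed by b)
  Match 3: 'a' (a not followed by b)
Total matches: 3

3


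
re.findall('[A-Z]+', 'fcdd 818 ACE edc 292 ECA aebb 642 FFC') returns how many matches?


Pattern '[A-Z]+' finds one or more uppercase letters.
Text: 'fcdd 818 ACE edc 292 ECA aebb 642 FFC'
Scanning for matches:
  Match 1: 'ACE'
  Match 2: 'ECA'
  Match 3: 'FFC'
Total matches: 3

3


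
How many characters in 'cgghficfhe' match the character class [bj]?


Character class [bj] matches any of: {b, j}
Scanning string 'cgghficfhe' character by character:
  pos 0: 'c' -> no
  pos 1: 'g' -> no
  pos 2: 'g' -> no
  pos 3: 'h' -> no
  pos 4: 'f' -> no
  pos 5: 'i' -> no
  pos 6: 'c' -> no
  pos 7: 'f' -> no
  pos 8: 'h' -> no
  pos 9: 'e' -> no
Total matches: 0

0


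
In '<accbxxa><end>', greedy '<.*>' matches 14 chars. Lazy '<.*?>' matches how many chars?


Greedy '<.*>' tries to match as MUCH as possible.
Lazy '<.*?>' tries to match as LITTLE as possible.

String: '<accbxxa><end>'
Greedy '<.*>' starts at first '<' and extends to the LAST '>': '<accbxxa><end>' (14 chars)
Lazy '<.*?>' starts at first '<' and stops at the FIRST '>': '<accbxxa>' (9 chars)

9


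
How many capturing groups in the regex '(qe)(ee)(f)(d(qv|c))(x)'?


To count capturing groups, count each '(' that starts a group.
Pattern: '(qe)(ee)(f)(d(qv|c))(x)'
Walking through the pattern:
  Position 0: '(' -> group #1
  Position 4: '(' -> group #2
  Position 8: '(' -> group #3
  Position 11: '(' -> group #4
  Position 13: '(' -> group #5
  Position 20: '(' -> group #6
Total capturing groups: 6

6


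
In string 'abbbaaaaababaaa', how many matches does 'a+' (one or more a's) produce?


Pattern 'a+' matches one or more consecutive a's.
String: 'abbbaaaaababaaa'
Scanning for runs of a:
  Match 1: 'a' (length 1)
  Match 2: 'aaaaa' (length 5)
  Match 3: 'a' (length 1)
  Match 4: 'aaa' (length 3)
Total matches: 4

4


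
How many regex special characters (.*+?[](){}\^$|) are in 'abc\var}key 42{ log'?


Regex special characters are: . * + ? [ ] ( ) { } \ ^ $ |
Scanning 'abc\var}key 42{ log':
  pos 3: '\' -> SPECIAL
  pos 7: '}' -> SPECIAL
  pos 14: '{' -> SPECIAL
Special chars found: ['\\', '}', '{']
Total: 3

3


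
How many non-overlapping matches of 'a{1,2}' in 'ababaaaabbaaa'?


Pattern 'a{1,2}' matches between 1 and 2 consecutive a's (greedy).
String: 'ababaaaabbaaa'
Finding runs of a's and applying greedy matching:
  Run at pos 0: 'a' (length 1)
  Run at pos 2: 'a' (length 1)
  Run at pos 4: 'aaaa' (length 4)
  Run at pos 10: 'aaa' (length 3)
Matches: ['a', 'a', 'aa', 'aa', 'aa', 'a']
Count: 6

6


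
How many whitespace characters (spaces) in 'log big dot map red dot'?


\s matches whitespace characters (spaces, tabs, etc.).
Text: 'log big dot map red dot'
This text has 6 words separated by spaces.
Number of spaces = number of words - 1 = 6 - 1 = 5

5


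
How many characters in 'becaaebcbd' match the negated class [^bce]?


Negated class [^bce] matches any char NOT in {b, c, e}
Scanning 'becaaebcbd':
  pos 0: 'b' -> no (excluded)
  pos 1: 'e' -> no (excluded)
  pos 2: 'c' -> no (excluded)
  pos 3: 'a' -> MATCH
  pos 4: 'a' -> MATCH
  pos 5: 'e' -> no (excluded)
  pos 6: 'b' -> no (excluded)
  pos 7: 'c' -> no (excluded)
  pos 8: 'b' -> no (excluded)
  pos 9: 'd' -> MATCH
Total matches: 3

3


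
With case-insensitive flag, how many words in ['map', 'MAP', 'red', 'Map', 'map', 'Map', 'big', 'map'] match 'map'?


Case-insensitive matching: compare each word's lowercase form to 'map'.
  'map' -> lower='map' -> MATCH
  'MAP' -> lower='map' -> MATCH
  'red' -> lower='red' -> no
  'Map' -> lower='map' -> MATCH
  'map' -> lower='map' -> MATCH
  'Map' -> lower='map' -> MATCH
  'big' -> lower='big' -> no
  'map' -> lower='map' -> MATCH
Matches: ['map', 'MAP', 'Map', 'map', 'Map', 'map']
Count: 6

6


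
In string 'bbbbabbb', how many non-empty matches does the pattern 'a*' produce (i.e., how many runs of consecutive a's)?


Pattern 'a*' matches zero or more a's. We want non-empty runs of consecutive a's.
String: 'bbbbabbb'
Walking through the string to find runs of a's:
  Run 1: positions 4-4 -> 'a'
Non-empty runs found: ['a']
Count: 1

1


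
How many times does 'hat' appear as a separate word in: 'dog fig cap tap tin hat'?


Scanning each word for exact match 'hat':
  Word 1: 'dog' -> no
  Word 2: 'fig' -> no
  Word 3: 'cap' -> no
  Word 4: 'tap' -> no
  Word 5: 'tin' -> no
  Word 6: 'hat' -> MATCH
Total matches: 1

1


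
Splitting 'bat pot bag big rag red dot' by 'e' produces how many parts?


Splitting by 'e' breaks the string at each occurrence of the separator.
Text: 'bat pot bag big rag red dot'
Parts after split:
  Part 1: 'bat pot bag big rag r'
  Part 2: 'd dot'
Total parts: 2

2


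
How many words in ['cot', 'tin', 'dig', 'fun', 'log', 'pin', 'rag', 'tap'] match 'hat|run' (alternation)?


Alternation 'hat|run' matches either 'hat' or 'run'.
Checking each word:
  'cot' -> no
  'tin' -> no
  'dig' -> no
  'fun' -> no
  'log' -> no
  'pin' -> no
  'rag' -> no
  'tap' -> no
Matches: []
Count: 0

0


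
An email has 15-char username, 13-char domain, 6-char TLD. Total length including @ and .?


An email address has format: username@domain.tld
Username length: 15
'@' character: 1
Domain length: 13
'.' character: 1
TLD length: 6
Total = 15 + 1 + 13 + 1 + 6 = 36

36


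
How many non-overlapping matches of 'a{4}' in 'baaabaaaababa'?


Pattern 'a{4}' matches exactly 4 consecutive a's (greedy, non-overlapping).
String: 'baaabaaaababa'
Scanning for runs of a's:
  Run at pos 1: 'aaa' (length 3) -> 0 match(es)
  Run at pos 5: 'aaaa' (length 4) -> 1 match(es)
  Run at pos 10: 'a' (length 1) -> 0 match(es)
  Run at pos 12: 'a' (length 1) -> 0 match(es)
Matches found: ['aaaa']
Total: 1

1


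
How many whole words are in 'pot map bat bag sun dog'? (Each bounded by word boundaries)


Word boundaries (\b) mark the start/end of each word.
Text: 'pot map bat bag sun dog'
Splitting by whitespace:
  Word 1: 'pot'
  Word 2: 'map'
  Word 3: 'bat'
  Word 4: 'bag'
  Word 5: 'sun'
  Word 6: 'dog'
Total whole words: 6

6


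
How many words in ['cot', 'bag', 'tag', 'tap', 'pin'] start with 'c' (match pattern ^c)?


Pattern ^c anchors to start of word. Check which words begin with 'c':
  'cot' -> MATCH (starts with 'c')
  'bag' -> no
  'tag' -> no
  'tap' -> no
  'pin' -> no
Matching words: ['cot']
Count: 1

1


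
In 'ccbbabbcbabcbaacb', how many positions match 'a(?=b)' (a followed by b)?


Lookahead 'a(?=b)' matches 'a' only when followed by 'b'.
String: 'ccbbabbcbabcbaacb'
Checking each position where char is 'a':
  pos 4: 'a' -> MATCH (next='b')
  pos 9: 'a' -> MATCH (next='b')
  pos 13: 'a' -> no (next='a')
  pos 14: 'a' -> no (next='c')
Matching positions: [4, 9]
Count: 2

2


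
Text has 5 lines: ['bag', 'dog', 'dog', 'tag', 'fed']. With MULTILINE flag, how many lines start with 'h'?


With MULTILINE flag, ^ matches the start of each line.
Lines: ['bag', 'dog', 'dog', 'tag', 'fed']
Checking which lines start with 'h':
  Line 1: 'bag' -> no
  Line 2: 'dog' -> no
  Line 3: 'dog' -> no
  Line 4: 'tag' -> no
  Line 5: 'fed' -> no
Matching lines: []
Count: 0

0


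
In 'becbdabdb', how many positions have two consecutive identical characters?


Looking for consecutive identical characters in 'becbdabdb':
  pos 0-1: 'b' vs 'e' -> different
  pos 1-2: 'e' vs 'c' -> different
  pos 2-3: 'c' vs 'b' -> different
  pos 3-4: 'b' vs 'd' -> different
  pos 4-5: 'd' vs 'a' -> different
  pos 5-6: 'a' vs 'b' -> different
  pos 6-7: 'b' vs 'd' -> different
  pos 7-8: 'd' vs 'b' -> different
Consecutive identical pairs: []
Count: 0

0


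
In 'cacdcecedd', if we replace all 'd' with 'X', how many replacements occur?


re.sub('d', 'X', text) replaces every occurrence of 'd' with 'X'.
Text: 'cacdcecedd'
Scanning for 'd':
  pos 3: 'd' -> replacement #1
  pos 8: 'd' -> replacement #2
  pos 9: 'd' -> replacement #3
Total replacements: 3

3


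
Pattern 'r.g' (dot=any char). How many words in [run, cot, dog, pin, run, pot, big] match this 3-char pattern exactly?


Pattern 'r.g' means: starts with 'r', any single char, ends with 'g'.
Checking each word (must be exactly 3 chars):
  'run' (len=3): no
  'cot' (len=3): no
  'dog' (len=3): no
  'pin' (len=3): no
  'run' (len=3): no
  'pot' (len=3): no
  'big' (len=3): no
Matching words: []
Total: 0

0


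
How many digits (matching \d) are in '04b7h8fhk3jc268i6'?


\d matches any digit 0-9.
Scanning '04b7h8fhk3jc268i6':
  pos 0: '0' -> DIGIT
  pos 1: '4' -> DIGIT
  pos 3: '7' -> DIGIT
  pos 5: '8' -> DIGIT
  pos 9: '3' -> DIGIT
  pos 12: '2' -> DIGIT
  pos 13: '6' -> DIGIT
  pos 14: '8' -> DIGIT
  pos 16: '6' -> DIGIT
Digits found: ['0', '4', '7', '8', '3', '2', '6', '8', '6']
Total: 9

9


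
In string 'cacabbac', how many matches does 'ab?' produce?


Pattern 'ab?' matches 'a' optionally followed by 'b'.
String: 'cacabbac'
Scanning left to right for 'a' then checking next char:
  Match 1: 'a' (a not followed by b)
  Match 2: 'ab' (a followed by b)
  Match 3: 'a' (a not followed by b)
Total matches: 3

3


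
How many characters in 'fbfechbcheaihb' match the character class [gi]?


Character class [gi] matches any of: {g, i}
Scanning string 'fbfechbcheaihb' character by character:
  pos 0: 'f' -> no
  pos 1: 'b' -> no
  pos 2: 'f' -> no
  pos 3: 'e' -> no
  pos 4: 'c' -> no
  pos 5: 'h' -> no
  pos 6: 'b' -> no
  pos 7: 'c' -> no
  pos 8: 'h' -> no
  pos 9: 'e' -> no
  pos 10: 'a' -> no
  pos 11: 'i' -> MATCH
  pos 12: 'h' -> no
  pos 13: 'b' -> no
Total matches: 1

1


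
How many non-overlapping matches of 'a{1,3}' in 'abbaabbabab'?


Pattern 'a{1,3}' matches between 1 and 3 consecutive a's (greedy).
String: 'abbaabbabab'
Finding runs of a's and applying greedy matching:
  Run at pos 0: 'a' (length 1)
  Run at pos 3: 'aa' (length 2)
  Run at pos 7: 'a' (length 1)
  Run at pos 9: 'a' (length 1)
Matches: ['a', 'aa', 'a', 'a']
Count: 4

4


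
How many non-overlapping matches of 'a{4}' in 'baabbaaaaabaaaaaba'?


Pattern 'a{4}' matches exactly 4 consecutive a's (greedy, non-overlapping).
String: 'baabbaaaaabaaaaaba'
Scanning for runs of a's:
  Run at pos 1: 'aa' (length 2) -> 0 match(es)
  Run at pos 5: 'aaaaa' (length 5) -> 1 match(es)
  Run at pos 11: 'aaaaa' (length 5) -> 1 match(es)
  Run at pos 17: 'a' (length 1) -> 0 match(es)
Matches found: ['aaaa', 'aaaa']
Total: 2

2


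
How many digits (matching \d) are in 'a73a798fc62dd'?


\d matches any digit 0-9.
Scanning 'a73a798fc62dd':
  pos 1: '7' -> DIGIT
  pos 2: '3' -> DIGIT
  pos 4: '7' -> DIGIT
  pos 5: '9' -> DIGIT
  pos 6: '8' -> DIGIT
  pos 9: '6' -> DIGIT
  pos 10: '2' -> DIGIT
Digits found: ['7', '3', '7', '9', '8', '6', '2']
Total: 7

7


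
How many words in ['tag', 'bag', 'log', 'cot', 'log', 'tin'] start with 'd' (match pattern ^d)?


Pattern ^d anchors to start of word. Check which words begin with 'd':
  'tag' -> no
  'bag' -> no
  'log' -> no
  'cot' -> no
  'log' -> no
  'tin' -> no
Matching words: []
Count: 0

0


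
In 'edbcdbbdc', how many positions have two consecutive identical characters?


Looking for consecutive identical characters in 'edbcdbbdc':
  pos 0-1: 'e' vs 'd' -> different
  pos 1-2: 'd' vs 'b' -> different
  pos 2-3: 'b' vs 'c' -> different
  pos 3-4: 'c' vs 'd' -> different
  pos 4-5: 'd' vs 'b' -> different
  pos 5-6: 'b' vs 'b' -> MATCH ('bb')
  pos 6-7: 'b' vs 'd' -> different
  pos 7-8: 'd' vs 'c' -> different
Consecutive identical pairs: ['bb']
Count: 1

1


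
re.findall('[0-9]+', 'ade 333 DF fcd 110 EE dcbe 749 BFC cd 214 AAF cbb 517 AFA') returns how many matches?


Pattern '[0-9]+' finds one or more digits.
Text: 'ade 333 DF fcd 110 EE dcbe 749 BFC cd 214 AAF cbb 517 AFA'
Scanning for matches:
  Match 1: '333'
  Match 2: '110'
  Match 3: '749'
  Match 4: '214'
  Match 5: '517'
Total matches: 5

5


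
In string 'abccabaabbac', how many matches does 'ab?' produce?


Pattern 'ab?' matches 'a' optionally followed by 'b'.
String: 'abccabaabbac'
Scanning left to right for 'a' then checking next char:
  Match 1: 'ab' (a followed by b)
  Match 2: 'ab' (a followed by b)
  Match 3: 'a' (a not followed by b)
  Match 4: 'ab' (a followed by b)
  Match 5: 'a' (a not followed by b)
Total matches: 5

5


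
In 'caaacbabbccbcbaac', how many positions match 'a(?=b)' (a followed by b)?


Lookahead 'a(?=b)' matches 'a' only when followed by 'b'.
String: 'caaacbabbccbcbaac'
Checking each position where char is 'a':
  pos 1: 'a' -> no (next='a')
  pos 2: 'a' -> no (next='a')
  pos 3: 'a' -> no (next='c')
  pos 6: 'a' -> MATCH (next='b')
  pos 14: 'a' -> no (next='a')
  pos 15: 'a' -> no (next='c')
Matching positions: [6]
Count: 1

1


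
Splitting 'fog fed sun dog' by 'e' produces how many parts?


Splitting by 'e' breaks the string at each occurrence of the separator.
Text: 'fog fed sun dog'
Parts after split:
  Part 1: 'fog f'
  Part 2: 'd sun dog'
Total parts: 2

2


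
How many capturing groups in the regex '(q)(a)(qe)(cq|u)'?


To count capturing groups, count each '(' that starts a group.
Pattern: '(q)(a)(qe)(cq|u)'
Walking through the pattern:
  Position 0: '(' -> group #1
  Position 3: '(' -> group #2
  Position 6: '(' -> group #3
  Position 10: '(' -> group #4
Total capturing groups: 4

4


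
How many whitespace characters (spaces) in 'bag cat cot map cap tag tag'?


\s matches whitespace characters (spaces, tabs, etc.).
Text: 'bag cat cot map cap tag tag'
This text has 7 words separated by spaces.
Number of spaces = number of words - 1 = 7 - 1 = 6

6


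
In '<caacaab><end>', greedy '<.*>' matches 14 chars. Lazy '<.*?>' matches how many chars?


Greedy '<.*>' tries to match as MUCH as possible.
Lazy '<.*?>' tries to match as LITTLE as possible.

String: '<caacaab><end>'
Greedy '<.*>' starts at first '<' and extends to the LAST '>': '<caacaab><end>' (14 chars)
Lazy '<.*?>' starts at first '<' and stops at the FIRST '>': '<caacaab>' (9 chars)

9


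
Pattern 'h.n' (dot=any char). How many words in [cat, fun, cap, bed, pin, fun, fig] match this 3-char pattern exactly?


Pattern 'h.n' means: starts with 'h', any single char, ends with 'n'.
Checking each word (must be exactly 3 chars):
  'cat' (len=3): no
  'fun' (len=3): no
  'cap' (len=3): no
  'bed' (len=3): no
  'pin' (len=3): no
  'fun' (len=3): no
  'fig' (len=3): no
Matching words: []
Total: 0

0


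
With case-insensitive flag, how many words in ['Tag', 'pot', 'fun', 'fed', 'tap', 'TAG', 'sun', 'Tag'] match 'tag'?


Case-insensitive matching: compare each word's lowercase form to 'tag'.
  'Tag' -> lower='tag' -> MATCH
  'pot' -> lower='pot' -> no
  'fun' -> lower='fun' -> no
  'fed' -> lower='fed' -> no
  'tap' -> lower='tap' -> no
  'TAG' -> lower='tag' -> MATCH
  'sun' -> lower='sun' -> no
  'Tag' -> lower='tag' -> MATCH
Matches: ['Tag', 'TAG', 'Tag']
Count: 3

3


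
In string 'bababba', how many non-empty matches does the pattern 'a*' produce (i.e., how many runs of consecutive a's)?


Pattern 'a*' matches zero or more a's. We want non-empty runs of consecutive a's.
String: 'bababba'
Walking through the string to find runs of a's:
  Run 1: positions 1-1 -> 'a'
  Run 2: positions 3-3 -> 'a'
  Run 3: positions 6-6 -> 'a'
Non-empty runs found: ['a', 'a', 'a']
Count: 3

3


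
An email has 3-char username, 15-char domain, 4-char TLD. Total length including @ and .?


An email address has format: username@domain.tld
Username length: 3
'@' character: 1
Domain length: 15
'.' character: 1
TLD length: 4
Total = 3 + 1 + 15 + 1 + 4 = 24

24


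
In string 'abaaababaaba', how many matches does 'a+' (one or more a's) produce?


Pattern 'a+' matches one or more consecutive a's.
String: 'abaaababaaba'
Scanning for runs of a:
  Match 1: 'a' (length 1)
  Match 2: 'aaa' (length 3)
  Match 3: 'a' (length 1)
  Match 4: 'aa' (length 2)
  Match 5: 'a' (length 1)
Total matches: 5

5


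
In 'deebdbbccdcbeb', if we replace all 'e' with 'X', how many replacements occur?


re.sub('e', 'X', text) replaces every occurrence of 'e' with 'X'.
Text: 'deebdbbccdcbeb'
Scanning for 'e':
  pos 1: 'e' -> replacement #1
  pos 2: 'e' -> replacement #2
  pos 12: 'e' -> replacement #3
Total replacements: 3

3


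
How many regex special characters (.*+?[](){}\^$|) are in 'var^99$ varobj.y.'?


Regex special characters are: . * + ? [ ] ( ) { } \ ^ $ |
Scanning 'var^99$ varobj.y.':
  pos 3: '^' -> SPECIAL
  pos 6: '$' -> SPECIAL
  pos 14: '.' -> SPECIAL
  pos 16: '.' -> SPECIAL
Special chars found: ['^', '$', '.', '.']
Total: 4

4


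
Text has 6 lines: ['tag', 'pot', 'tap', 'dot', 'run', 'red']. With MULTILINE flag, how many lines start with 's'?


With MULTILINE flag, ^ matches the start of each line.
Lines: ['tag', 'pot', 'tap', 'dot', 'run', 'red']
Checking which lines start with 's':
  Line 1: 'tag' -> no
  Line 2: 'pot' -> no
  Line 3: 'tap' -> no
  Line 4: 'dot' -> no
  Line 5: 'run' -> no
  Line 6: 'red' -> no
Matching lines: []
Count: 0

0


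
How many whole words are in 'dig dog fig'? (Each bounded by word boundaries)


Word boundaries (\b) mark the start/end of each word.
Text: 'dig dog fig'
Splitting by whitespace:
  Word 1: 'dig'
  Word 2: 'dog'
  Word 3: 'fig'
Total whole words: 3

3


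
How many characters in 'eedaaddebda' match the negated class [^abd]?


Negated class [^abd] matches any char NOT in {a, b, d}
Scanning 'eedaaddebda':
  pos 0: 'e' -> MATCH
  pos 1: 'e' -> MATCH
  pos 2: 'd' -> no (excluded)
  pos 3: 'a' -> no (excluded)
  pos 4: 'a' -> no (excluded)
  pos 5: 'd' -> no (excluded)
  pos 6: 'd' -> no (excluded)
  pos 7: 'e' -> MATCH
  pos 8: 'b' -> no (excluded)
  pos 9: 'd' -> no (excluded)
  pos 10: 'a' -> no (excluded)
Total matches: 3

3


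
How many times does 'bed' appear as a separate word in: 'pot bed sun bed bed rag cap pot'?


Scanning each word for exact match 'bed':
  Word 1: 'pot' -> no
  Word 2: 'bed' -> MATCH
  Word 3: 'sun' -> no
  Word 4: 'bed' -> MATCH
  Word 5: 'bed' -> MATCH
  Word 6: 'rag' -> no
  Word 7: 'cap' -> no
  Word 8: 'pot' -> no
Total matches: 3

3


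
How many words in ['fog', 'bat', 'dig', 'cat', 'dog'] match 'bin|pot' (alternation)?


Alternation 'bin|pot' matches either 'bin' or 'pot'.
Checking each word:
  'fog' -> no
  'bat' -> no
  'dig' -> no
  'cat' -> no
  'dog' -> no
Matches: []
Count: 0

0


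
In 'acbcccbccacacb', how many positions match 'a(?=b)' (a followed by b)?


Lookahead 'a(?=b)' matches 'a' only when followed by 'b'.
String: 'acbcccbccacacb'
Checking each position where char is 'a':
  pos 0: 'a' -> no (next='c')
  pos 9: 'a' -> no (next='c')
  pos 11: 'a' -> no (next='c')
Matching positions: []
Count: 0

0


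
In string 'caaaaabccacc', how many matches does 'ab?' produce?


Pattern 'ab?' matches 'a' optionally followed by 'b'.
String: 'caaaaabccacc'
Scanning left to right for 'a' then checking next char:
  Match 1: 'a' (a not followed by b)
  Match 2: 'a' (a not followed by b)
  Match 3: 'a' (a not followed by b)
  Match 4: 'a' (a not followed by b)
  Match 5: 'ab' (a followed by b)
  Match 6: 'a' (a not followed by b)
Total matches: 6

6


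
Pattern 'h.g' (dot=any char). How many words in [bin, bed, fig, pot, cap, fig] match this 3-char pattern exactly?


Pattern 'h.g' means: starts with 'h', any single char, ends with 'g'.
Checking each word (must be exactly 3 chars):
  'bin' (len=3): no
  'bed' (len=3): no
  'fig' (len=3): no
  'pot' (len=3): no
  'cap' (len=3): no
  'fig' (len=3): no
Matching words: []
Total: 0

0


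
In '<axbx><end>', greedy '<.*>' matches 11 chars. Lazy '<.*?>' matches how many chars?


Greedy '<.*>' tries to match as MUCH as possible.
Lazy '<.*?>' tries to match as LITTLE as possible.

String: '<axbx><end>'
Greedy '<.*>' starts at first '<' and extends to the LAST '>': '<axbx><end>' (11 chars)
Lazy '<.*?>' starts at first '<' and stops at the FIRST '>': '<axbx>' (6 chars)

6


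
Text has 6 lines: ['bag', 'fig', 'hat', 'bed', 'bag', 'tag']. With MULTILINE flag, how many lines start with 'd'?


With MULTILINE flag, ^ matches the start of each line.
Lines: ['bag', 'fig', 'hat', 'bed', 'bag', 'tag']
Checking which lines start with 'd':
  Line 1: 'bag' -> no
  Line 2: 'fig' -> no
  Line 3: 'hat' -> no
  Line 4: 'bed' -> no
  Line 5: 'bag' -> no
  Line 6: 'tag' -> no
Matching lines: []
Count: 0

0


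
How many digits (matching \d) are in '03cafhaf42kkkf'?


\d matches any digit 0-9.
Scanning '03cafhaf42kkkf':
  pos 0: '0' -> DIGIT
  pos 1: '3' -> DIGIT
  pos 8: '4' -> DIGIT
  pos 9: '2' -> DIGIT
Digits found: ['0', '3', '4', '2']
Total: 4

4


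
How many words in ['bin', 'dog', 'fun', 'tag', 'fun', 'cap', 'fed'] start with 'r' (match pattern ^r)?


Pattern ^r anchors to start of word. Check which words begin with 'r':
  'bin' -> no
  'dog' -> no
  'fun' -> no
  'tag' -> no
  'fun' -> no
  'cap' -> no
  'fed' -> no
Matching words: []
Count: 0

0


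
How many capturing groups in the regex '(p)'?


To count capturing groups, count each '(' that starts a group.
Pattern: '(p)'
Walking through the pattern:
  Position 0: '(' -> group #1
Total capturing groups: 1

1


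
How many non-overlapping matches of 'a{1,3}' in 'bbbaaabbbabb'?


Pattern 'a{1,3}' matches between 1 and 3 consecutive a's (greedy).
String: 'bbbaaabbbabb'
Finding runs of a's and applying greedy matching:
  Run at pos 3: 'aaa' (length 3)
  Run at pos 9: 'a' (length 1)
Matches: ['aaa', 'a']
Count: 2

2


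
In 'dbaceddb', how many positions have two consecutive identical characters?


Looking for consecutive identical characters in 'dbaceddb':
  pos 0-1: 'd' vs 'b' -> different
  pos 1-2: 'b' vs 'a' -> different
  pos 2-3: 'a' vs 'c' -> different
  pos 3-4: 'c' vs 'e' -> different
  pos 4-5: 'e' vs 'd' -> different
  pos 5-6: 'd' vs 'd' -> MATCH ('dd')
  pos 6-7: 'd' vs 'b' -> different
Consecutive identical pairs: ['dd']
Count: 1

1


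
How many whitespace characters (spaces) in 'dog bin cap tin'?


\s matches whitespace characters (spaces, tabs, etc.).
Text: 'dog bin cap tin'
This text has 4 words separated by spaces.
Number of spaces = number of words - 1 = 4 - 1 = 3

3


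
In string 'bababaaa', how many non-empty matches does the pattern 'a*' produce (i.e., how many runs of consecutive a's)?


Pattern 'a*' matches zero or more a's. We want non-empty runs of consecutive a's.
String: 'bababaaa'
Walking through the string to find runs of a's:
  Run 1: positions 1-1 -> 'a'
  Run 2: positions 3-3 -> 'a'
  Run 3: positions 5-7 -> 'aaa'
Non-empty runs found: ['a', 'a', 'aaa']
Count: 3

3


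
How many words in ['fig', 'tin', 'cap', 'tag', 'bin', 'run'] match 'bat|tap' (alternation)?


Alternation 'bat|tap' matches either 'bat' or 'tap'.
Checking each word:
  'fig' -> no
  'tin' -> no
  'cap' -> no
  'tag' -> no
  'bin' -> no
  'run' -> no
Matches: []
Count: 0

0


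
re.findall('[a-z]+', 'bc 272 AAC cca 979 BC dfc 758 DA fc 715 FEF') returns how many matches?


Pattern '[a-z]+' finds one or more lowercase letters.
Text: 'bc 272 AAC cca 979 BC dfc 758 DA fc 715 FEF'
Scanning for matches:
  Match 1: 'bc'
  Match 2: 'cca'
  Match 3: 'dfc'
  Match 4: 'fc'
Total matches: 4

4


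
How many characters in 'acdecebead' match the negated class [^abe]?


Negated class [^abe] matches any char NOT in {a, b, e}
Scanning 'acdecebead':
  pos 0: 'a' -> no (excluded)
  pos 1: 'c' -> MATCH
  pos 2: 'd' -> MATCH
  pos 3: 'e' -> no (excluded)
  pos 4: 'c' -> MATCH
  pos 5: 'e' -> no (excluded)
  pos 6: 'b' -> no (excluded)
  pos 7: 'e' -> no (excluded)
  pos 8: 'a' -> no (excluded)
  pos 9: 'd' -> MATCH
Total matches: 4

4


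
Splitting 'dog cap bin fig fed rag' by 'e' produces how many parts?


Splitting by 'e' breaks the string at each occurrence of the separator.
Text: 'dog cap bin fig fed rag'
Parts after split:
  Part 1: 'dog cap bin fig f'
  Part 2: 'd rag'
Total parts: 2

2


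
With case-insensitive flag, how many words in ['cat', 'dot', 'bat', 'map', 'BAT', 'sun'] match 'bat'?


Case-insensitive matching: compare each word's lowercase form to 'bat'.
  'cat' -> lower='cat' -> no
  'dot' -> lower='dot' -> no
  'bat' -> lower='bat' -> MATCH
  'map' -> lower='map' -> no
  'BAT' -> lower='bat' -> MATCH
  'sun' -> lower='sun' -> no
Matches: ['bat', 'BAT']
Count: 2

2


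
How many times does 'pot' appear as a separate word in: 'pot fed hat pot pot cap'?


Scanning each word for exact match 'pot':
  Word 1: 'pot' -> MATCH
  Word 2: 'fed' -> no
  Word 3: 'hat' -> no
  Word 4: 'pot' -> MATCH
  Word 5: 'pot' -> MATCH
  Word 6: 'cap' -> no
Total matches: 3

3


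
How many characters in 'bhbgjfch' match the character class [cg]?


Character class [cg] matches any of: {c, g}
Scanning string 'bhbgjfch' character by character:
  pos 0: 'b' -> no
  pos 1: 'h' -> no
  pos 2: 'b' -> no
  pos 3: 'g' -> MATCH
  pos 4: 'j' -> no
  pos 5: 'f' -> no
  pos 6: 'c' -> MATCH
  pos 7: 'h' -> no
Total matches: 2

2


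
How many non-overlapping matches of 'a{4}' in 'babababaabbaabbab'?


Pattern 'a{4}' matches exactly 4 consecutive a's (greedy, non-overlapping).
String: 'babababaabbaabbab'
Scanning for runs of a's:
  Run at pos 1: 'a' (length 1) -> 0 match(es)
  Run at pos 3: 'a' (length 1) -> 0 match(es)
  Run at pos 5: 'a' (length 1) -> 0 match(es)
  Run at pos 7: 'aa' (length 2) -> 0 match(es)
  Run at pos 11: 'aa' (length 2) -> 0 match(es)
  Run at pos 15: 'a' (length 1) -> 0 match(es)
Matches found: []
Total: 0

0


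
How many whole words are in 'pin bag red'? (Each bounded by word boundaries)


Word boundaries (\b) mark the start/end of each word.
Text: 'pin bag red'
Splitting by whitespace:
  Word 1: 'pin'
  Word 2: 'bag'
  Word 3: 'red'
Total whole words: 3

3


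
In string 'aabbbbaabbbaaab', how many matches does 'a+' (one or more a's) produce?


Pattern 'a+' matches one or more consecutive a's.
String: 'aabbbbaabbbaaab'
Scanning for runs of a:
  Match 1: 'aa' (length 2)
  Match 2: 'aa' (length 2)
  Match 3: 'aaa' (length 3)
Total matches: 3

3


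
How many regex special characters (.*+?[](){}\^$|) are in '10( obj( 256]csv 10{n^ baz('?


Regex special characters are: . * + ? [ ] ( ) { } \ ^ $ |
Scanning '10( obj( 256]csv 10{n^ baz(':
  pos 2: '(' -> SPECIAL
  pos 7: '(' -> SPECIAL
  pos 12: ']' -> SPECIAL
  pos 19: '{' -> SPECIAL
  pos 21: '^' -> SPECIAL
  pos 26: '(' -> SPECIAL
Special chars found: ['(', '(', ']', '{', '^', '(']
Total: 6

6


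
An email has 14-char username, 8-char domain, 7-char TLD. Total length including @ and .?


An email address has format: username@domain.tld
Username length: 14
'@' character: 1
Domain length: 8
'.' character: 1
TLD length: 7
Total = 14 + 1 + 8 + 1 + 7 = 31

31


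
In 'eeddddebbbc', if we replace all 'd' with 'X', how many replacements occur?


re.sub('d', 'X', text) replaces every occurrence of 'd' with 'X'.
Text: 'eeddddebbbc'
Scanning for 'd':
  pos 2: 'd' -> replacement #1
  pos 3: 'd' -> replacement #2
  pos 4: 'd' -> replacement #3
  pos 5: 'd' -> replacement #4
Total replacements: 4

4


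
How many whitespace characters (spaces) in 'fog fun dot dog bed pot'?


\s matches whitespace characters (spaces, tabs, etc.).
Text: 'fog fun dot dog bed pot'
This text has 6 words separated by spaces.
Number of spaces = number of words - 1 = 6 - 1 = 5

5


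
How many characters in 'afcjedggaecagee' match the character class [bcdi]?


Character class [bcdi] matches any of: {b, c, d, i}
Scanning string 'afcjedggaecagee' character by character:
  pos 0: 'a' -> no
  pos 1: 'f' -> no
  pos 2: 'c' -> MATCH
  pos 3: 'j' -> no
  pos 4: 'e' -> no
  pos 5: 'd' -> MATCH
  pos 6: 'g' -> no
  pos 7: 'g' -> no
  pos 8: 'a' -> no
  pos 9: 'e' -> no
  pos 10: 'c' -> MATCH
  pos 11: 'a' -> no
  pos 12: 'g' -> no
  pos 13: 'e' -> no
  pos 14: 'e' -> no
Total matches: 3

3


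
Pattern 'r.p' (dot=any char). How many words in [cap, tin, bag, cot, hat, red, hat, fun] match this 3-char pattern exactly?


Pattern 'r.p' means: starts with 'r', any single char, ends with 'p'.
Checking each word (must be exactly 3 chars):
  'cap' (len=3): no
  'tin' (len=3): no
  'bag' (len=3): no
  'cot' (len=3): no
  'hat' (len=3): no
  'red' (len=3): no
  'hat' (len=3): no
  'fun' (len=3): no
Matching words: []
Total: 0

0


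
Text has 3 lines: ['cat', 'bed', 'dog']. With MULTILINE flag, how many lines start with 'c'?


With MULTILINE flag, ^ matches the start of each line.
Lines: ['cat', 'bed', 'dog']
Checking which lines start with 'c':
  Line 1: 'cat' -> MATCH
  Line 2: 'bed' -> no
  Line 3: 'dog' -> no
Matching lines: ['cat']
Count: 1

1


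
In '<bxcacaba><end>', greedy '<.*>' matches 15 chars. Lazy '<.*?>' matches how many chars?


Greedy '<.*>' tries to match as MUCH as possible.
Lazy '<.*?>' tries to match as LITTLE as possible.

String: '<bxcacaba><end>'
Greedy '<.*>' starts at first '<' and extends to the LAST '>': '<bxcacaba><end>' (15 chars)
Lazy '<.*?>' starts at first '<' and stops at the FIRST '>': '<bxcacaba>' (10 chars)

10


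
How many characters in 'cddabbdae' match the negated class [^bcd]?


Negated class [^bcd] matches any char NOT in {b, c, d}
Scanning 'cddabbdae':
  pos 0: 'c' -> no (excluded)
  pos 1: 'd' -> no (excluded)
  pos 2: 'd' -> no (excluded)
  pos 3: 'a' -> MATCH
  pos 4: 'b' -> no (excluded)
  pos 5: 'b' -> no (excluded)
  pos 6: 'd' -> no (excluded)
  pos 7: 'a' -> MATCH
  pos 8: 'e' -> MATCH
Total matches: 3

3


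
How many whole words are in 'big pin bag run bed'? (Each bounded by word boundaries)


Word boundaries (\b) mark the start/end of each word.
Text: 'big pin bag run bed'
Splitting by whitespace:
  Word 1: 'big'
  Word 2: 'pin'
  Word 3: 'bag'
  Word 4: 'run'
  Word 5: 'bed'
Total whole words: 5

5


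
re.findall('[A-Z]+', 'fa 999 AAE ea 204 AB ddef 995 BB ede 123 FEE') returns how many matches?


Pattern '[A-Z]+' finds one or more uppercase letters.
Text: 'fa 999 AAE ea 204 AB ddef 995 BB ede 123 FEE'
Scanning for matches:
  Match 1: 'AAE'
  Match 2: 'AB'
  Match 3: 'BB'
  Match 4: 'FEE'
Total matches: 4

4


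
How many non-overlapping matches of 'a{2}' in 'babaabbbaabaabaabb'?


Pattern 'a{2}' matches exactly 2 consecutive a's (greedy, non-overlapping).
String: 'babaabbbaabaabaabb'
Scanning for runs of a's:
  Run at pos 1: 'a' (length 1) -> 0 match(es)
  Run at pos 3: 'aa' (length 2) -> 1 match(es)
  Run at pos 8: 'aa' (length 2) -> 1 match(es)
  Run at pos 11: 'aa' (length 2) -> 1 match(es)
  Run at pos 14: 'aa' (length 2) -> 1 match(es)
Matches found: ['aa', 'aa', 'aa', 'aa']
Total: 4

4


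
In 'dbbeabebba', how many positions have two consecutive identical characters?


Looking for consecutive identical characters in 'dbbeabebba':
  pos 0-1: 'd' vs 'b' -> different
  pos 1-2: 'b' vs 'b' -> MATCH ('bb')
  pos 2-3: 'b' vs 'e' -> different
  pos 3-4: 'e' vs 'a' -> different
  pos 4-5: 'a' vs 'b' -> different
  pos 5-6: 'b' vs 'e' -> different
  pos 6-7: 'e' vs 'b' -> different
  pos 7-8: 'b' vs 'b' -> MATCH ('bb')
  pos 8-9: 'b' vs 'a' -> different
Consecutive identical pairs: ['bb', 'bb']
Count: 2

2


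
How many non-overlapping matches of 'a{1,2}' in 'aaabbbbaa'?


Pattern 'a{1,2}' matches between 1 and 2 consecutive a's (greedy).
String: 'aaabbbbaa'
Finding runs of a's and applying greedy matching:
  Run at pos 0: 'aaa' (length 3)
  Run at pos 7: 'aa' (length 2)
Matches: ['aa', 'a', 'aa']
Count: 3

3


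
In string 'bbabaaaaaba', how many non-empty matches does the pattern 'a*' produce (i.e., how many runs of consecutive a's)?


Pattern 'a*' matches zero or more a's. We want non-empty runs of consecutive a's.
String: 'bbabaaaaaba'
Walking through the string to find runs of a's:
  Run 1: positions 2-2 -> 'a'
  Run 2: positions 4-8 -> 'aaaaa'
  Run 3: positions 10-10 -> 'a'
Non-empty runs found: ['a', 'aaaaa', 'a']
Count: 3

3


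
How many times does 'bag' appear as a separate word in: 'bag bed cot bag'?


Scanning each word for exact match 'bag':
  Word 1: 'bag' -> MATCH
  Word 2: 'bed' -> no
  Word 3: 'cot' -> no
  Word 4: 'bag' -> MATCH
Total matches: 2

2


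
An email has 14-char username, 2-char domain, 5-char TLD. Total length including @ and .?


An email address has format: username@domain.tld
Username length: 14
'@' character: 1
Domain length: 2
'.' character: 1
TLD length: 5
Total = 14 + 1 + 2 + 1 + 5 = 23

23


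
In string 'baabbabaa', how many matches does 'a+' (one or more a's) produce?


Pattern 'a+' matches one or more consecutive a's.
String: 'baabbabaa'
Scanning for runs of a:
  Match 1: 'aa' (length 2)
  Match 2: 'a' (length 1)
  Match 3: 'aa' (length 2)
Total matches: 3

3


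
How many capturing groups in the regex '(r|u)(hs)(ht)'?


To count capturing groups, count each '(' that starts a group.
Pattern: '(r|u)(hs)(ht)'
Walking through the pattern:
  Position 0: '(' -> group #1
  Position 5: '(' -> group #2
  Position 9: '(' -> group #3
Total capturing groups: 3

3


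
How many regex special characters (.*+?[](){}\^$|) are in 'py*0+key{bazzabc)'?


Regex special characters are: . * + ? [ ] ( ) { } \ ^ $ |
Scanning 'py*0+key{bazzabc)':
  pos 2: '*' -> SPECIAL
  pos 4: '+' -> SPECIAL
  pos 8: '{' -> SPECIAL
  pos 16: ')' -> SPECIAL
Special chars found: ['*', '+', '{', ')']
Total: 4

4


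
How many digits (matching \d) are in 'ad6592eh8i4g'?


\d matches any digit 0-9.
Scanning 'ad6592eh8i4g':
  pos 2: '6' -> DIGIT
  pos 3: '5' -> DIGIT
  pos 4: '9' -> DIGIT
  pos 5: '2' -> DIGIT
  pos 8: '8' -> DIGIT
  pos 10: '4' -> DIGIT
Digits found: ['6', '5', '9', '2', '8', '4']
Total: 6

6


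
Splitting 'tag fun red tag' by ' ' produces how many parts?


Splitting by ' ' breaks the string at each occurrence of the separator.
Text: 'tag fun red tag'
Parts after split:
  Part 1: 'tag'
  Part 2: 'fun'
  Part 3: 'red'
  Part 4: 'tag'
Total parts: 4

4


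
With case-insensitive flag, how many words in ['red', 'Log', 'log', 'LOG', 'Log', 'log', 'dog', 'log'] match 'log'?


Case-insensitive matching: compare each word's lowercase form to 'log'.
  'red' -> lower='red' -> no
  'Log' -> lower='log' -> MATCH
  'log' -> lower='log' -> MATCH
  'LOG' -> lower='log' -> MATCH
  'Log' -> lower='log' -> MATCH
  'log' -> lower='log' -> MATCH
  'dog' -> lower='dog' -> no
  'log' -> lower='log' -> MATCH
Matches: ['Log', 'log', 'LOG', 'Log', 'log', 'log']
Count: 6

6


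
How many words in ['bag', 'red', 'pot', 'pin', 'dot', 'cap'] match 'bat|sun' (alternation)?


Alternation 'bat|sun' matches either 'bat' or 'sun'.
Checking each word:
  'bag' -> no
  'red' -> no
  'pot' -> no
  'pin' -> no
  'dot' -> no
  'cap' -> no
Matches: []
Count: 0

0


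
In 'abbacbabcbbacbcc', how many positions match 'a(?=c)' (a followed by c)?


Lookahead 'a(?=c)' matches 'a' only when followed by 'c'.
String: 'abbacbabcbbacbcc'
Checking each position where char is 'a':
  pos 0: 'a' -> no (next='b')
  pos 3: 'a' -> MATCH (next='c')
  pos 6: 'a' -> no (next='b')
  pos 11: 'a' -> MATCH (next='c')
Matching positions: [3, 11]
Count: 2

2


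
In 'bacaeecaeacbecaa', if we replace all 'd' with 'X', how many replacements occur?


re.sub('d', 'X', text) replaces every occurrence of 'd' with 'X'.
Text: 'bacaeecaeacbecaa'
Scanning for 'd':
Total replacements: 0

0


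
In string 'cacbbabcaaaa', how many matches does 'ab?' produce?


Pattern 'ab?' matches 'a' optionally followed by 'b'.
String: 'cacbbabcaaaa'
Scanning left to right for 'a' then checking next char:
  Match 1: 'a' (a not followed by b)
  Match 2: 'ab' (a followed by b)
  Match 3: 'a' (a not followed by b)
  Match 4: 'a' (a not followed by b)
  Match 5: 'a' (a not followed by b)
  Match 6: 'a' (a not followed by b)
Total matches: 6

6


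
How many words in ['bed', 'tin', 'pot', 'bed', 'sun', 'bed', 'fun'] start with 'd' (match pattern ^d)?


Pattern ^d anchors to start of word. Check which words begin with 'd':
  'bed' -> no
  'tin' -> no
  'pot' -> no
  'bed' -> no
  'sun' -> no
  'bed' -> no
  'fun' -> no
Matching words: []
Count: 0

0


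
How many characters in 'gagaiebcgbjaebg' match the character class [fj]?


Character class [fj] matches any of: {f, j}
Scanning string 'gagaiebcgbjaebg' character by character:
  pos 0: 'g' -> no
  pos 1: 'a' -> no
  pos 2: 'g' -> no
  pos 3: 'a' -> no
  pos 4: 'i' -> no
  pos 5: 'e' -> no
  pos 6: 'b' -> no
  pos 7: 'c' -> no
  pos 8: 'g' -> no
  pos 9: 'b' -> no
  pos 10: 'j' -> MATCH
  pos 11: 'a' -> no
  pos 12: 'e' -> no
  pos 13: 'b' -> no
  pos 14: 'g' -> no
Total matches: 1

1
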